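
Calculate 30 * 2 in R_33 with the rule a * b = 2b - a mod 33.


30 * 2 = 2*2 - 30 mod 33
= 4 - 30 mod 33
= -26 mod 33 = 7

7


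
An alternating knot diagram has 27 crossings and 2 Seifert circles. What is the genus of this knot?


For alternating knots, g = (c - s + 1)/2.
= (27 - 2 + 1)/2
= 26/2 = 13

13


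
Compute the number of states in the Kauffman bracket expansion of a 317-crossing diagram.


Each crossing contributes 2 choices (A-smoothing or B-smoothing).
Total states = 2^317 = 266998379490113760299377713271194014325338065294581596243380200977777465722580068752870260867072

266998379490113760299377713271194014325338065294581596243380200977777465722580068752870260867072


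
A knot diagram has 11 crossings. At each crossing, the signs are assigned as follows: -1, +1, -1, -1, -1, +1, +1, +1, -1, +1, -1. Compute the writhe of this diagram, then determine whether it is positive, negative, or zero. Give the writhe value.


Step 1: Count positive crossings (+1).
Positive crossings: 5
Step 2: Count negative crossings (-1).
Negative crossings: 6
Step 3: Writhe = (positive) - (negative)
w = 5 - 6 = -1
Step 4: |w| = 1, and w is negative

-1


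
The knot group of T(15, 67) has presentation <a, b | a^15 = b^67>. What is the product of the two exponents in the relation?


The relation is a^15 = b^67.
Product of exponents = 15 * 67
= 1005

1005


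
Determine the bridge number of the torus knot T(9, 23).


The bridge number of T(p,q) is min(p,q).
min(9, 23) = 9

9


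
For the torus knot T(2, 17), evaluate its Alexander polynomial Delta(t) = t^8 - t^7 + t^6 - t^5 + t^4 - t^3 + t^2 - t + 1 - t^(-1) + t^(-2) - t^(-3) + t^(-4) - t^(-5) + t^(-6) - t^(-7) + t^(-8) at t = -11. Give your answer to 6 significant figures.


Substituting t = -11 into Delta(t) = t^8 - t^7 + t^6 - t^5 + t^4 - t^3 + t^2 - t + 1 - t^(-1) + t^(-2) - t^(-3) + t^(-4) - t^(-5) + t^(-6) - t^(-7) + t^(-8):
Term values: (214358881) + (19487171) + (1771561) + (161051) + (14641) + (1331) + (121) + (11) + (1) + (0.0909091) + (0.00826446) + (0.000751315) + (6.83013e-05) + (6.20921e-06) + (5.64474e-07) + (5.13158e-08) + (4.66507e-09)
Sum = 235794769.1
Rounded to 6 significant figures: 2.35795e+08

2.35795e+08


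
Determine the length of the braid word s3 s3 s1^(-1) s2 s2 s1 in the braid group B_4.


The word length counts the number of generators (including inverses).
Listing each generator: s3, s3, s1^(-1), s2, s2, s1
There are 6 generators in this braid word.

6


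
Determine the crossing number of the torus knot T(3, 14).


For a torus knot T(p, q) with gcd(p,q)=1,
the crossing number is min(p*(q-1), q*(p-1)).
p*(q-1) = 3*13 = 39
q*(p-1) = 14*2 = 28
min(39, 28) = 28

28


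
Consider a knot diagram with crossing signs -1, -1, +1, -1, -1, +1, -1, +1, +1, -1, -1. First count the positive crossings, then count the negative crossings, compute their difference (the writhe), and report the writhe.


Step 1: Count positive crossings (+1).
Positive crossings: 4
Step 2: Count negative crossings (-1).
Negative crossings: 7
Step 3: Writhe = (positive) - (negative)
w = 4 - 7 = -3
Step 4: |w| = 3, and w is negative

-3


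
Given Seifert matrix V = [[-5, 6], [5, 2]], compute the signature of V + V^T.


Step 1: V + V^T = [[-10, 11], [11, 4]]
Step 2: trace = -6, det = -161
Step 3: Discriminant = (-6)^2 - 4*(-161) = 680
Step 4: Eigenvalues: 10.0384, -16.0384
Step 5: Signature = (# positive eigenvalues) - (# negative eigenvalues) = 0

0


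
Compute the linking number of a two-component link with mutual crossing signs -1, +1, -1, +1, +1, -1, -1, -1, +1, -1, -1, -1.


Step 1: Count positive crossings: 4
Step 2: Count negative crossings: 8
Step 3: Sum of signs = 4 - 8 = -4
Step 4: Linking number = sum/2 = -4/2 = -2

-2


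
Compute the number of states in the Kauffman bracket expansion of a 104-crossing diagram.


Each crossing contributes 2 choices (A-smoothing or B-smoothing).
Total states = 2^104 = 20282409603651670423947251286016

20282409603651670423947251286016


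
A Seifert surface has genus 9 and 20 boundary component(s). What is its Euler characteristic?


chi = 2 - 2g - b
= 2 - 2*9 - 20
= 2 - 18 - 20 = -36

-36


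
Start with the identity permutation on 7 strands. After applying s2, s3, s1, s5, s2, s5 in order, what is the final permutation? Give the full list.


Starting with identity [1, 2, 3, 4, 5, 6, 7].
Apply generators in sequence:
  After s2: [1, 3, 2, 4, 5, 6, 7]
  After s3: [1, 3, 4, 2, 5, 6, 7]
  After s1: [3, 1, 4, 2, 5, 6, 7]
  After s5: [3, 1, 4, 2, 6, 5, 7]
  After s2: [3, 4, 1, 2, 6, 5, 7]
  After s5: [3, 4, 1, 2, 5, 6, 7]
Final permutation: [3, 4, 1, 2, 5, 6, 7]

[3, 4, 1, 2, 5, 6, 7]


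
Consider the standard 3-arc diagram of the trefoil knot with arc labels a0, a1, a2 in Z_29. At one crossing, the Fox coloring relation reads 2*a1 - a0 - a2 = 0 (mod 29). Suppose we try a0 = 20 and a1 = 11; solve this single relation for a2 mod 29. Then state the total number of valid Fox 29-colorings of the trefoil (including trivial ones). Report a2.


Step 1: Apply the given crossing relation 2*a1 - a0 - a2 = 0 (mod 29).
  a2 = 2*a1 - a0 mod 29
  a2 = 2*11 - 20 mod 29
  a2 = 22 - 20 mod 29
  a2 = 2 mod 29 = 2
Step 2: The trefoil has determinant 3.
  Number of Fox p-colorings (p prime) is p^2 if p = 3, else p.
  Since 29 does not divide 3, only trivial (constant) colorings exist.
  (So the trial a0 = 20, a1 = 11 with a0 != a1 does NOT extend to a valid coloring of the whole trefoil: the other two crossing relations require 3*(a1 - a0) = 0 (mod 29), which fails.)
  Total colorings = 29
Step 3: a2 = 2, total Fox 29-colorings = 29

2


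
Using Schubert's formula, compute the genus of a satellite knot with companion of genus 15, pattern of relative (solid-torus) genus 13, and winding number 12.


Schubert: g(satellite) = g_rel(pattern) + |winding| * g(companion),
where g_rel(pattern) is the genus of the pattern relative to the solid torus.
= 13 + 12 * 15
= 13 + 180 = 193

193


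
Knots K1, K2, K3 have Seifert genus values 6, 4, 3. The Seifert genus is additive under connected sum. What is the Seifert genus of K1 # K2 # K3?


The Seifert genus is additive under connected sum.
Seifert genus(K1 # K2 # K3) = (6) + (4) + (3)
= 13

13


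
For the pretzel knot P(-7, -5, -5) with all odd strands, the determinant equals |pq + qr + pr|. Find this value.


Step 1: Compute pq + qr + pr.
pq = (-7)*(-5) = 35
qr = (-5)*(-5) = 25
pr = (-7)*(-5) = 35
pq + qr + pr = 35 + 25 + 35 = 95
Step 2: Take absolute value.
det(P(-7,-5,-5)) = |95| = 95

95


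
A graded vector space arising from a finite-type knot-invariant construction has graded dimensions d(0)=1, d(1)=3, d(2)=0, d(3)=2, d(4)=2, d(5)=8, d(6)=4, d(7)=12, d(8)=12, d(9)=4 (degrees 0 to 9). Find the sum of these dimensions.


Total dimension = d(0) + d(1) + ... + d(9)
= 1 + 3 + 0 + 2 + 2 + 8 + 4 + 12 + 12 + 4
= 48

48


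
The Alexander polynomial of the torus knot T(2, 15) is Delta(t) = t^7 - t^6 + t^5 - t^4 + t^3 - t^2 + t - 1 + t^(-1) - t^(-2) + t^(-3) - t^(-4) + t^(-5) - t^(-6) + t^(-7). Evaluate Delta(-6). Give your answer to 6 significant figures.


Substituting t = -6 into Delta(t) = t^7 - t^6 + t^5 - t^4 + t^3 - t^2 + t - 1 + t^(-1) - t^(-2) + t^(-3) - t^(-4) + t^(-5) - t^(-6) + t^(-7):
Term values: (-279936) + (-46656) + (-7776) + (-1296) + (-216) + (-36) + (-6) + (-1) + (-0.166667) + (-0.0277778) + (-0.00462963) + (-0.000771605) + (-0.000128601) + (-2.14335e-05) + (-3.57225e-06)
Sum = -335923.2
Rounded to 6 significant figures: -335923

-335923


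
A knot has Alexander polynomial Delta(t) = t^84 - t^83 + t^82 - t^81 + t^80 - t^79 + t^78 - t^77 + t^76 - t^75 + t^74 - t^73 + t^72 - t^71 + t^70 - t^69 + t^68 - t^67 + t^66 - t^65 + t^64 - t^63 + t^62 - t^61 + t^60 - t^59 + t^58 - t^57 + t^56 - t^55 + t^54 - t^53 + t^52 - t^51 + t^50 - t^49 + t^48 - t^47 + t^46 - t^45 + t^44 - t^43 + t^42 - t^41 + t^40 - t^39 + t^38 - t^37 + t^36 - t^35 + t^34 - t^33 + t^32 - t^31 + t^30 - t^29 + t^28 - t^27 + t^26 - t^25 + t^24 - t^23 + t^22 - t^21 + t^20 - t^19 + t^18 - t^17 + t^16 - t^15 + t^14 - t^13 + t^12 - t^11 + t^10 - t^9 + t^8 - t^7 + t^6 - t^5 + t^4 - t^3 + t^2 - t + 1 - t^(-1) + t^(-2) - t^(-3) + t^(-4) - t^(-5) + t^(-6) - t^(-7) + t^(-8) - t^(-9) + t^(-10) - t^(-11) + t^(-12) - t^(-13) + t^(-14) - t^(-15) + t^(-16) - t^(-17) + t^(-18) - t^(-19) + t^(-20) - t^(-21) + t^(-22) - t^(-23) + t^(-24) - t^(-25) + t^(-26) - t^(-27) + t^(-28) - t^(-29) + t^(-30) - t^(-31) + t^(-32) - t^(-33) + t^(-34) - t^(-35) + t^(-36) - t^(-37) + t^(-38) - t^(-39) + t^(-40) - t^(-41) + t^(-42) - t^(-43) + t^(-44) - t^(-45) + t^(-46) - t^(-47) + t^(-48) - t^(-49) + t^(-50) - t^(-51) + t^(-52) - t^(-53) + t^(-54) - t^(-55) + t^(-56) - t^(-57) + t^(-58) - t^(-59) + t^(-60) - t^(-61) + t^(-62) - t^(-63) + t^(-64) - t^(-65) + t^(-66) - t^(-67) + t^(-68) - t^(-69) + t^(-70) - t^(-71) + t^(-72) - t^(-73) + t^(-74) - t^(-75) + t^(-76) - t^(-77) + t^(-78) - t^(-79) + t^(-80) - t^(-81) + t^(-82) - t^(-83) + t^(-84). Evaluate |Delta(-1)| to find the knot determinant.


Step 1: The polynomial has 169 terms with alternating signs, exponents from 84 down to -84.
Step 2: Substitute t = -1. The i-th term has coefficient (-1)^i and exponent (m-i),
  so its value is (-1)^i * (-1)^(m-i) = (-1)^m = 1 for every i.
Step 3: All 169 terms equal 1, so Delta(-1) = 169 * (1) = 169
Step 4: |Delta(-1)| = 169

169


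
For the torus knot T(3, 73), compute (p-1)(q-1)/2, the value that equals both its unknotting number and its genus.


For a torus knot T(p,q), both the unknotting number and genus equal (p-1)(q-1)/2.
= (3-1)(73-1)/2
= 2*72/2
= 144/2 = 72

72


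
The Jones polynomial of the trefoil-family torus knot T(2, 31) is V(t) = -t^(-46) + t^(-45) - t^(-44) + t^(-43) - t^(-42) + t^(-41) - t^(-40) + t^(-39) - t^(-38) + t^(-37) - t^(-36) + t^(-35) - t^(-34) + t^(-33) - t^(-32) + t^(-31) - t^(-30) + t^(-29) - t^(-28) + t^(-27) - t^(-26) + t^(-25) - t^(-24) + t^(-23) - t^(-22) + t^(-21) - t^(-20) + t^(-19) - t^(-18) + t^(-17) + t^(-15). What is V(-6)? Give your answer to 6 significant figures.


Substituting t = -6 into V(t) = -t^(-46) + t^(-45) - t^(-44) + t^(-43) - t^(-42) + t^(-41) - t^(-40) + t^(-39) - t^(-38) + t^(-37) - t^(-36) + t^(-35) - t^(-34) + t^(-33) - t^(-32) + t^(-31) - t^(-30) + t^(-29) - t^(-28) + t^(-27) - t^(-26) + t^(-25) - t^(-24) + t^(-23) - t^(-22) + t^(-21) - t^(-20) + t^(-19) - t^(-18) + t^(-17) + t^(-15):
  (-)t^(-46) = -1.6034e-36
  (+)t^(-45) = -9.62041e-36
  (-)t^(-44) = -5.77225e-35
  (+)t^(-43) = -3.46335e-34
  (-)t^(-42) = -2.07801e-33
  (+)t^(-41) = -1.24681e-32
  (-)t^(-40) = -7.48083e-32
  (+)t^(-39) = -4.4885e-31
  (-)t^(-38) = -2.6931e-30
  (+)t^(-37) = -1.61586e-29
  (-)t^(-36) = -9.69516e-29
  (+)t^(-35) = -5.8171e-28
  (-)t^(-34) = -3.49026e-27
  (+)t^(-33) = -2.09415e-26
  (-)t^(-32) = -1.25649e-25
  (+)t^(-31) = -7.53896e-25
  (-)t^(-30) = -4.52337e-24
  (+)t^(-29) = -2.71402e-23
  (-)t^(-28) = -1.62841e-22
  (+)t^(-27) = -9.77049e-22
  (-)t^(-26) = -5.86229e-21
  (+)t^(-25) = -3.51738e-20
  (-)t^(-24) = -2.11043e-19
  (+)t^(-23) = -1.26626e-18
  (-)t^(-22) = -7.59753e-18
  (+)t^(-21) = -4.55852e-17
  (-)t^(-20) = -2.73511e-16
  (+)t^(-19) = -1.64107e-15
  (-)t^(-18) = -9.8464e-15
  (+)t^(-17) = -5.90784e-14
  (+)t^(-15) = -2.12682e-12
Sum = (-1.6034e-36) + (-9.62041e-36) + (-5.77225e-35) + (-3.46335e-34) + (-2.07801e-33) + (-1.24681e-32) + (-7.48083e-32) + (-4.4885e-31) + (-2.6931e-30) + (-1.61586e-29) + (-9.69516e-29) + (-5.8171e-28) + (-3.49026e-27) + (-2.09415e-26) + (-1.25649e-25) + (-7.53896e-25) + (-4.52337e-24) + (-2.71402e-23) + (-1.62841e-22) + (-9.77049e-22) + (-5.86229e-21) + (-3.51738e-20) + (-2.11043e-19) + (-1.26626e-18) + (-7.59753e-18) + (-4.55852e-17) + (-2.73511e-16) + (-1.64107e-15) + (-9.8464e-15) + (-5.90784e-14) + (-2.12682e-12)
= -2.197716574e-12
Rounded to 6 significant figures: -2.19772e-12

-2.19772e-12


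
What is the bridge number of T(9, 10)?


The bridge number of T(p,q) is min(p,q).
min(9, 10) = 9

9


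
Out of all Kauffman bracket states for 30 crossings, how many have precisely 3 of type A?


We choose which 3 of 30 crossings get A-smoothings.
C(30, 3) = 30! / (3! * 27!)
= 4060

4060


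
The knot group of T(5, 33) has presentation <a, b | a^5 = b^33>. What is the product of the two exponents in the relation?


The relation is a^5 = b^33.
Product of exponents = 5 * 33
= 165

165


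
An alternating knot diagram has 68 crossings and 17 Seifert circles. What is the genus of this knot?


For alternating knots, g = (c - s + 1)/2.
= (68 - 17 + 1)/2
= 52/2 = 26

26


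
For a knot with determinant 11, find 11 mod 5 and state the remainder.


Step 1: A knot is p-colorable if and only if p divides its determinant.
Step 2: Compute 11 mod 5.
11 = 2 * 5 + 1
Step 3: 11 mod 5 = 1
Step 4: The knot is 5-colorable: no

1


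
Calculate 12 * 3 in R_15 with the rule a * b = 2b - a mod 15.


12 * 3 = 2*3 - 12 mod 15
= 6 - 12 mod 15
= -6 mod 15 = 9

9


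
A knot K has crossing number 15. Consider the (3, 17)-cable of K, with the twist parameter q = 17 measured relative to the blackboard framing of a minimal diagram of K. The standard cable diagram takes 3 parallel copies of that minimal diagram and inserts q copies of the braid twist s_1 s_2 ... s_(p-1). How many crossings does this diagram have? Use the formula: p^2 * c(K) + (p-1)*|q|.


Step 1: Each of the c(K) crossings of the companion diagram becomes p*p = p^2 crossings among the p parallel strands, and each of the |q| twists s_1 s_2 ... s_(p-1) adds (p-1) crossings.
  Crossings = p^2 * c(K) + (p-1)*|q|
Step 2: = 3^2 * 15 + (3-1)*17
Step 3: = 9*15 + 2*17
Step 4: = 135 + 34 = 169

169


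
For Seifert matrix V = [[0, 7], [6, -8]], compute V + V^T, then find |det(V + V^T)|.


Step 1: Form V + V^T where V = [[0, 7], [6, -8]]
  V^T = [[0, 6], [7, -8]]
  V + V^T = [[0, 13], [13, -16]]
Step 2: det(V + V^T) = 0*(-16) - 13*13
  = 0 - 169 = -169
Step 3: Knot determinant = |det(V + V^T)| = |-169| = 169

169


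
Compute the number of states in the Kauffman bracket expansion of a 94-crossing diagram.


Each crossing contributes 2 choices (A-smoothing or B-smoothing).
Total states = 2^94 = 19807040628566084398385987584

19807040628566084398385987584


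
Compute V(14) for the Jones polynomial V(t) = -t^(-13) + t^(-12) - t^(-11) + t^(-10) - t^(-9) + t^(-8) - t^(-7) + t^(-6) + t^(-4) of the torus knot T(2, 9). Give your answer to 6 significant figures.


Substituting t = 14 into V(t) = -t^(-13) + t^(-12) - t^(-11) + t^(-10) - t^(-9) + t^(-8) - t^(-7) + t^(-6) + t^(-4):
  (-)t^(-13) = -1.2599e-15
  (+)t^(-12) = 1.76386e-14
  (-)t^(-11) = -2.4694e-13
  (+)t^(-10) = 3.45716e-12
  (-)t^(-9) = -4.84003e-11
  (+)t^(-8) = 6.77604e-10
  (-)t^(-7) = -9.48645e-09
  (+)t^(-6) = 1.3281e-07
  (+)t^(-4) = 2.60308e-05
Sum = (-1.2599e-15) + (1.76386e-14) + (-2.4694e-13) + (3.45716e-12) + (-4.84003e-11) + (6.77604e-10) + (-9.48645e-09) + (1.3281e-07) + (2.60308e-05)
= 2.615477678e-05
Rounded to 6 significant figures: 2.61548e-05

2.61548e-05


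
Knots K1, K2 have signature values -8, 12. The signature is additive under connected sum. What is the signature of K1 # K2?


The signature is additive under connected sum.
signature(K1 # K2) = (-8) + (12)
= 4

4


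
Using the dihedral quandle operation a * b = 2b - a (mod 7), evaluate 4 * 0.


4 * 0 = 2*0 - 4 mod 7
= 0 - 4 mod 7
= -4 mod 7 = 3

3


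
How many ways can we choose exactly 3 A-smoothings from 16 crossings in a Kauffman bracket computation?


We choose which 3 of 16 crossings get A-smoothings.
C(16, 3) = 16! / (3! * 13!)
= 560

560


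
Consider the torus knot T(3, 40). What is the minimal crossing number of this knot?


For a torus knot T(p, q) with gcd(p,q)=1,
the crossing number is min(p*(q-1), q*(p-1)).
p*(q-1) = 3*39 = 117
q*(p-1) = 40*2 = 80
min(117, 80) = 80

80


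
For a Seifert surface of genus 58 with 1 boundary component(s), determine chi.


chi = 2 - 2g - b
= 2 - 2*58 - 1
= 2 - 116 - 1 = -115

-115


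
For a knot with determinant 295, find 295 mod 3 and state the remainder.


Step 1: A knot is p-colorable if and only if p divides its determinant.
Step 2: Compute 295 mod 3.
295 = 98 * 3 + 1
Step 3: 295 mod 3 = 1
Step 4: The knot is 3-colorable: no

1


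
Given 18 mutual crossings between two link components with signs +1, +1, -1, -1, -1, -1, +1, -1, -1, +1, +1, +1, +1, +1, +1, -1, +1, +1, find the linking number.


Step 1: Count positive crossings: 11
Step 2: Count negative crossings: 7
Step 3: Sum of signs = 11 - 7 = 4
Step 4: Linking number = sum/2 = 4/2 = 2

2


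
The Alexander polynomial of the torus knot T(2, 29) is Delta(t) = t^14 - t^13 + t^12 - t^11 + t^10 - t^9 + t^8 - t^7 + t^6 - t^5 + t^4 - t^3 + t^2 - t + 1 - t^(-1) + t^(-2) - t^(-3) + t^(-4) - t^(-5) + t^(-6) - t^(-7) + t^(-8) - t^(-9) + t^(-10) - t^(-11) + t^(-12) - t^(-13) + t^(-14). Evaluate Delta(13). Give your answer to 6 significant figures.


Substituting t = 13 into Delta(t) = t^14 - t^13 + t^12 - t^11 + t^10 - t^9 + t^8 - t^7 + t^6 - t^5 + t^4 - t^3 + t^2 - t + 1 - t^(-1) + t^(-2) - t^(-3) + t^(-4) - t^(-5) + t^(-6) - t^(-7) + t^(-8) - t^(-9) + t^(-10) - t^(-11) + t^(-12) - t^(-13) + t^(-14):
Term values: (3937376385699289) + (-302875106592253) + (23298085122481) + (-1792160394037) + (137858491849) + (-10604499373) + (815730721) + (-62748517) + (4826809) + (-371293) + (28561) + (-2197) + (169) + (-13) + (1) + (-0.0769231) + (0.00591716) + (-0.000455166) + (3.50128e-05) + (-2.69329e-06) + (2.07176e-07) + (-1.59366e-08) + (1.22589e-09) + (-9.42996e-11) + (7.25382e-12) + (-5.57986e-13) + (4.2922e-14) + (-3.30169e-15) + (2.53976e-16)
Sum = 3.656135215e+15
Rounded to 6 significant figures: 3.65614e+15

3.65614e+15


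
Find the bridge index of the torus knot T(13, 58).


The bridge number of T(p,q) is min(p,q).
min(13, 58) = 13

13


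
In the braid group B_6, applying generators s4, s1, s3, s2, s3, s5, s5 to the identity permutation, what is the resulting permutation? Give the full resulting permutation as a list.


Starting with identity [1, 2, 3, 4, 5, 6].
Apply generators in sequence:
  After s4: [1, 2, 3, 5, 4, 6]
  After s1: [2, 1, 3, 5, 4, 6]
  After s3: [2, 1, 5, 3, 4, 6]
  After s2: [2, 5, 1, 3, 4, 6]
  After s3: [2, 5, 3, 1, 4, 6]
  After s5: [2, 5, 3, 1, 6, 4]
  After s5: [2, 5, 3, 1, 4, 6]
Final permutation: [2, 5, 3, 1, 4, 6]

[2, 5, 3, 1, 4, 6]


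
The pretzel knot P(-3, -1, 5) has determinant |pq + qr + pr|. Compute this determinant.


Step 1: Compute pq + qr + pr.
pq = (-3)*(-1) = 3
qr = (-1)*5 = -5
pr = (-3)*5 = -15
pq + qr + pr = 3 + (-5) + (-15) = -17
Step 2: Take absolute value.
det(P(-3,-1,5)) = |-17| = 17

17


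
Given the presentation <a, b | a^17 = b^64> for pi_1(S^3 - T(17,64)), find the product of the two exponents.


The relation is a^17 = b^64.
Product of exponents = 17 * 64
= 1088

1088


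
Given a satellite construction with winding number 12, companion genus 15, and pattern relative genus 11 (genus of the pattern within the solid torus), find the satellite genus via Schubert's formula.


Schubert: g(satellite) = g_rel(pattern) + |winding| * g(companion),
where g_rel(pattern) is the genus of the pattern relative to the solid torus.
= 11 + 12 * 15
= 11 + 180 = 191

191


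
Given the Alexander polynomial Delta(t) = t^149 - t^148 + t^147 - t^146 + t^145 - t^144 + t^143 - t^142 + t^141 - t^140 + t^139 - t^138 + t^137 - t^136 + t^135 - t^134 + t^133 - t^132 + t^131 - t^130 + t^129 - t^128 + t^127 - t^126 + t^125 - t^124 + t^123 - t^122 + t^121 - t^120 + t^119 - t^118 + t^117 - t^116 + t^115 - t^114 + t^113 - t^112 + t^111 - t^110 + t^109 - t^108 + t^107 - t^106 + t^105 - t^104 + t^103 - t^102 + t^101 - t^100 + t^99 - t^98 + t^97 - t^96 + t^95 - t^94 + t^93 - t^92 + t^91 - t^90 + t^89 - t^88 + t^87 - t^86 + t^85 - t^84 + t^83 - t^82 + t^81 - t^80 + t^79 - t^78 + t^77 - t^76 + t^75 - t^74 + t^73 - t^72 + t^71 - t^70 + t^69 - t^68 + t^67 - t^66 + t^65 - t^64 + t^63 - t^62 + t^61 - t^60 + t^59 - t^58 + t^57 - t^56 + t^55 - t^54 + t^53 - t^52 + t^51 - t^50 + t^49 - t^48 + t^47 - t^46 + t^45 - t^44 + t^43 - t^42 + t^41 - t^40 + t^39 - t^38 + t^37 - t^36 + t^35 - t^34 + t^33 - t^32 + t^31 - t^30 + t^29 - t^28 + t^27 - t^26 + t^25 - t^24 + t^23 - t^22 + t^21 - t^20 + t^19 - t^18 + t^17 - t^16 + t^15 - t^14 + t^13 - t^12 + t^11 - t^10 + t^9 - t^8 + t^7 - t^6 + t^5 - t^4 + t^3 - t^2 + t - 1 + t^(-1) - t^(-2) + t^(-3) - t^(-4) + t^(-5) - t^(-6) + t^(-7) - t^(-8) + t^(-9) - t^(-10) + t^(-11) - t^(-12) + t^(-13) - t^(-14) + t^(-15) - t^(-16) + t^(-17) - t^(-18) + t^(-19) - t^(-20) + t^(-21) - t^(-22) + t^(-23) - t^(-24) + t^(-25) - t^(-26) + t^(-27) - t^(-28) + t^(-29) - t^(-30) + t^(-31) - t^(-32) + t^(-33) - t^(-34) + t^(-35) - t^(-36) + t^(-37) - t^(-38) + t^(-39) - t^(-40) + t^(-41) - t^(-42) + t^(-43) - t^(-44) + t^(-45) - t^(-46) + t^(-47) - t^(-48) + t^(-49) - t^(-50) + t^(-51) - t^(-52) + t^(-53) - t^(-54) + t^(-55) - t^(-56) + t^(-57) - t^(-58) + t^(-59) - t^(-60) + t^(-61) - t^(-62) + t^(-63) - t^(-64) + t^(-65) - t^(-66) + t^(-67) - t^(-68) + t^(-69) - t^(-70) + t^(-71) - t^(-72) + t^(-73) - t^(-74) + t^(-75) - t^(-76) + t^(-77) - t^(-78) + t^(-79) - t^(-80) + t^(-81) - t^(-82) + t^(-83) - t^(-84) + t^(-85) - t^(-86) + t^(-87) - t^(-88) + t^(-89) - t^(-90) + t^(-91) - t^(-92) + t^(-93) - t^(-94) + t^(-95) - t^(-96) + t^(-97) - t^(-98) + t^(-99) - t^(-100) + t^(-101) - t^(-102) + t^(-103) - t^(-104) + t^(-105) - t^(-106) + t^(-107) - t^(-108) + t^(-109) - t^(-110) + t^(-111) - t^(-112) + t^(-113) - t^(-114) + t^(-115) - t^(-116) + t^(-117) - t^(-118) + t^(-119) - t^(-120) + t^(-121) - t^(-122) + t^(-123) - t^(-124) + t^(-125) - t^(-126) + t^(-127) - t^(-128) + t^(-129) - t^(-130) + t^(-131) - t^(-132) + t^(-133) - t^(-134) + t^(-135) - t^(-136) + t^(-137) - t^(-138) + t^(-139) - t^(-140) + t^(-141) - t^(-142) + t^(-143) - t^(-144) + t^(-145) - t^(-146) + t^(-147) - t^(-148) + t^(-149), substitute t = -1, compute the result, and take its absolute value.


Step 1: The polynomial has 299 terms with alternating signs, exponents from 149 down to -149.
Step 2: Substitute t = -1. The i-th term has coefficient (-1)^i and exponent (m-i),
  so its value is (-1)^i * (-1)^(m-i) = (-1)^m = -1 for every i.
Step 3: All 299 terms equal -1, so Delta(-1) = 299 * (-1) = -299
Step 4: |Delta(-1)| = 299

299


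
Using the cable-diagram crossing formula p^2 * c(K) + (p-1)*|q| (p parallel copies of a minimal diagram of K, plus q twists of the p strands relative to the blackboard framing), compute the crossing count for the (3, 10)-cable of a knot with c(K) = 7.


Step 1: Each of the c(K) crossings of the companion diagram becomes p*p = p^2 crossings among the p parallel strands, and each of the |q| twists s_1 s_2 ... s_(p-1) adds (p-1) crossings.
  Crossings = p^2 * c(K) + (p-1)*|q|
Step 2: = 3^2 * 7 + (3-1)*10
Step 3: = 9*7 + 2*10
Step 4: = 63 + 20 = 83

83


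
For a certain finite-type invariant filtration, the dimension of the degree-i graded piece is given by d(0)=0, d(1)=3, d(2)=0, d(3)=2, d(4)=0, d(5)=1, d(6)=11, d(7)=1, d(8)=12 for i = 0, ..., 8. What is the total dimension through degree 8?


Total dimension = d(0) + d(1) + ... + d(8)
= 0 + 3 + 0 + 2 + 0 + 1 + 11 + 1 + 12
= 30

30


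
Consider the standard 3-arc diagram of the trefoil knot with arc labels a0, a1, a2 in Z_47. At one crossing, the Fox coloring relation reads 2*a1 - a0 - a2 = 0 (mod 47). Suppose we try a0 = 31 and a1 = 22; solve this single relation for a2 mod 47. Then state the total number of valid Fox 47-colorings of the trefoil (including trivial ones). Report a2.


Step 1: Apply the given crossing relation 2*a1 - a0 - a2 = 0 (mod 47).
  a2 = 2*a1 - a0 mod 47
  a2 = 2*22 - 31 mod 47
  a2 = 44 - 31 mod 47
  a2 = 13 mod 47 = 13
Step 2: The trefoil has determinant 3.
  Number of Fox p-colorings (p prime) is p^2 if p = 3, else p.
  Since 47 does not divide 3, only trivial (constant) colorings exist.
  (So the trial a0 = 31, a1 = 22 with a0 != a1 does NOT extend to a valid coloring of the whole trefoil: the other two crossing relations require 3*(a1 - a0) = 0 (mod 47), which fails.)
  Total colorings = 47
Step 3: a2 = 13, total Fox 47-colorings = 47

13


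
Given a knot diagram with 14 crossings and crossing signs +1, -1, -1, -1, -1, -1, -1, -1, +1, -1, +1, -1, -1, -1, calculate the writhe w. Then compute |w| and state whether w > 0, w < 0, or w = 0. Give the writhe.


Step 1: Count positive crossings (+1).
Positive crossings: 3
Step 2: Count negative crossings (-1).
Negative crossings: 11
Step 3: Writhe = (positive) - (negative)
w = 3 - 11 = -8
Step 4: |w| = 8, and w is negative

-8


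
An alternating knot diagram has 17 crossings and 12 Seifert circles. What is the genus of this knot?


For alternating knots, g = (c - s + 1)/2.
= (17 - 12 + 1)/2
= 6/2 = 3

3


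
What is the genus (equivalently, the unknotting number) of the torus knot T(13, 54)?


For a torus knot T(p,q), both the unknotting number and genus equal (p-1)(q-1)/2.
= (13-1)(54-1)/2
= 12*53/2
= 636/2 = 318

318


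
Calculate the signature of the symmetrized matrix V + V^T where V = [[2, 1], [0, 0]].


Step 1: V + V^T = [[4, 1], [1, 0]]
Step 2: trace = 4, det = -1
Step 3: Discriminant = 4^2 - 4*(-1) = 20
Step 4: Eigenvalues: 4.23607, -0.236068
Step 5: Signature = (# positive eigenvalues) - (# negative eigenvalues) = 0

0


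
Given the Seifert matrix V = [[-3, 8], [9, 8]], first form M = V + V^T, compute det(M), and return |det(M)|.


Step 1: Form V + V^T where V = [[-3, 8], [9, 8]]
  V^T = [[-3, 9], [8, 8]]
  V + V^T = [[-6, 17], [17, 16]]
Step 2: det(V + V^T) = (-6)*16 - 17*17
  = -96 - 289 = -385
Step 3: Knot determinant = |det(V + V^T)| = |-385| = 385

385


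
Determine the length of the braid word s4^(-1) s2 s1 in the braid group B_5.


The word length counts the number of generators (including inverses).
Listing each generator: s4^(-1), s2, s1
There are 3 generators in this braid word.

3


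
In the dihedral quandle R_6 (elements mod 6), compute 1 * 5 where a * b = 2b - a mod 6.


1 * 5 = 2*5 - 1 mod 6
= 10 - 1 mod 6
= 9 mod 6 = 3

3


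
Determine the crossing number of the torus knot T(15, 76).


For a torus knot T(p, q) with gcd(p,q)=1,
the crossing number is min(p*(q-1), q*(p-1)).
p*(q-1) = 15*75 = 1125
q*(p-1) = 76*14 = 1064
min(1125, 1064) = 1064

1064


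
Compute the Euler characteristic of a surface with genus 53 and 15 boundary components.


chi = 2 - 2g - b
= 2 - 2*53 - 15
= 2 - 106 - 15 = -119

-119


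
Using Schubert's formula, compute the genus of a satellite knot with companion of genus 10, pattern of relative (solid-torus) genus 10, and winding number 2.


Schubert: g(satellite) = g_rel(pattern) + |winding| * g(companion),
where g_rel(pattern) is the genus of the pattern relative to the solid torus.
= 10 + 2 * 10
= 10 + 20 = 30

30


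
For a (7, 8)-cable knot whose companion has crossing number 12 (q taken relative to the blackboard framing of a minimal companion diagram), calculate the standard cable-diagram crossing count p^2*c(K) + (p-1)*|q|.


Step 1: Each of the c(K) crossings of the companion diagram becomes p*p = p^2 crossings among the p parallel strands, and each of the |q| twists s_1 s_2 ... s_(p-1) adds (p-1) crossings.
  Crossings = p^2 * c(K) + (p-1)*|q|
Step 2: = 7^2 * 12 + (7-1)*8
Step 3: = 49*12 + 6*8
Step 4: = 588 + 48 = 636

636


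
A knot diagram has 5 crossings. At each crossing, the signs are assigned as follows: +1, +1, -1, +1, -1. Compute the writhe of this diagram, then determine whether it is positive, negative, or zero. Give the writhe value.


Step 1: Count positive crossings (+1).
Positive crossings: 3
Step 2: Count negative crossings (-1).
Negative crossings: 2
Step 3: Writhe = (positive) - (negative)
w = 3 - 2 = 1
Step 4: |w| = 1, and w is positive

1


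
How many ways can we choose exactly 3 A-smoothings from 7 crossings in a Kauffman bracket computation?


We choose which 3 of 7 crossings get A-smoothings.
C(7, 3) = 7! / (3! * 4!)
= 35

35


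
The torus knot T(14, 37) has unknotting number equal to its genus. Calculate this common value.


For a torus knot T(p,q), both the unknotting number and genus equal (p-1)(q-1)/2.
= (14-1)(37-1)/2
= 13*36/2
= 468/2 = 234

234


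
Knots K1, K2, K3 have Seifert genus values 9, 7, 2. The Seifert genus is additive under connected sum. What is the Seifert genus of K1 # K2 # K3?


The Seifert genus is additive under connected sum.
Seifert genus(K1 # K2 # K3) = (9) + (7) + (2)
= 18

18


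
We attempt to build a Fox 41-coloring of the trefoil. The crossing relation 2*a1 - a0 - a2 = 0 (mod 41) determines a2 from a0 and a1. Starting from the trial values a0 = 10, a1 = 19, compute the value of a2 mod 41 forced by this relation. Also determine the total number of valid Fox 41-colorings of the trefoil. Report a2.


Step 1: Apply the given crossing relation 2*a1 - a0 - a2 = 0 (mod 41).
  a2 = 2*a1 - a0 mod 41
  a2 = 2*19 - 10 mod 41
  a2 = 38 - 10 mod 41
  a2 = 28 mod 41 = 28
Step 2: The trefoil has determinant 3.
  Number of Fox p-colorings (p prime) is p^2 if p = 3, else p.
  Since 41 does not divide 3, only trivial (constant) colorings exist.
  (So the trial a0 = 10, a1 = 19 with a0 != a1 does NOT extend to a valid coloring of the whole trefoil: the other two crossing relations require 3*(a1 - a0) = 0 (mod 41), which fails.)
  Total colorings = 41
Step 3: a2 = 28, total Fox 41-colorings = 41

28


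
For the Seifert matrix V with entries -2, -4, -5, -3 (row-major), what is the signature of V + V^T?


Step 1: V + V^T = [[-4, -9], [-9, -6]]
Step 2: trace = -10, det = -57
Step 3: Discriminant = (-10)^2 - 4*(-57) = 328
Step 4: Eigenvalues: 4.05539, -14.0554
Step 5: Signature = (# positive eigenvalues) - (# negative eigenvalues) = 0

0


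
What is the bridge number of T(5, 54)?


The bridge number of T(p,q) is min(p,q).
min(5, 54) = 5

5


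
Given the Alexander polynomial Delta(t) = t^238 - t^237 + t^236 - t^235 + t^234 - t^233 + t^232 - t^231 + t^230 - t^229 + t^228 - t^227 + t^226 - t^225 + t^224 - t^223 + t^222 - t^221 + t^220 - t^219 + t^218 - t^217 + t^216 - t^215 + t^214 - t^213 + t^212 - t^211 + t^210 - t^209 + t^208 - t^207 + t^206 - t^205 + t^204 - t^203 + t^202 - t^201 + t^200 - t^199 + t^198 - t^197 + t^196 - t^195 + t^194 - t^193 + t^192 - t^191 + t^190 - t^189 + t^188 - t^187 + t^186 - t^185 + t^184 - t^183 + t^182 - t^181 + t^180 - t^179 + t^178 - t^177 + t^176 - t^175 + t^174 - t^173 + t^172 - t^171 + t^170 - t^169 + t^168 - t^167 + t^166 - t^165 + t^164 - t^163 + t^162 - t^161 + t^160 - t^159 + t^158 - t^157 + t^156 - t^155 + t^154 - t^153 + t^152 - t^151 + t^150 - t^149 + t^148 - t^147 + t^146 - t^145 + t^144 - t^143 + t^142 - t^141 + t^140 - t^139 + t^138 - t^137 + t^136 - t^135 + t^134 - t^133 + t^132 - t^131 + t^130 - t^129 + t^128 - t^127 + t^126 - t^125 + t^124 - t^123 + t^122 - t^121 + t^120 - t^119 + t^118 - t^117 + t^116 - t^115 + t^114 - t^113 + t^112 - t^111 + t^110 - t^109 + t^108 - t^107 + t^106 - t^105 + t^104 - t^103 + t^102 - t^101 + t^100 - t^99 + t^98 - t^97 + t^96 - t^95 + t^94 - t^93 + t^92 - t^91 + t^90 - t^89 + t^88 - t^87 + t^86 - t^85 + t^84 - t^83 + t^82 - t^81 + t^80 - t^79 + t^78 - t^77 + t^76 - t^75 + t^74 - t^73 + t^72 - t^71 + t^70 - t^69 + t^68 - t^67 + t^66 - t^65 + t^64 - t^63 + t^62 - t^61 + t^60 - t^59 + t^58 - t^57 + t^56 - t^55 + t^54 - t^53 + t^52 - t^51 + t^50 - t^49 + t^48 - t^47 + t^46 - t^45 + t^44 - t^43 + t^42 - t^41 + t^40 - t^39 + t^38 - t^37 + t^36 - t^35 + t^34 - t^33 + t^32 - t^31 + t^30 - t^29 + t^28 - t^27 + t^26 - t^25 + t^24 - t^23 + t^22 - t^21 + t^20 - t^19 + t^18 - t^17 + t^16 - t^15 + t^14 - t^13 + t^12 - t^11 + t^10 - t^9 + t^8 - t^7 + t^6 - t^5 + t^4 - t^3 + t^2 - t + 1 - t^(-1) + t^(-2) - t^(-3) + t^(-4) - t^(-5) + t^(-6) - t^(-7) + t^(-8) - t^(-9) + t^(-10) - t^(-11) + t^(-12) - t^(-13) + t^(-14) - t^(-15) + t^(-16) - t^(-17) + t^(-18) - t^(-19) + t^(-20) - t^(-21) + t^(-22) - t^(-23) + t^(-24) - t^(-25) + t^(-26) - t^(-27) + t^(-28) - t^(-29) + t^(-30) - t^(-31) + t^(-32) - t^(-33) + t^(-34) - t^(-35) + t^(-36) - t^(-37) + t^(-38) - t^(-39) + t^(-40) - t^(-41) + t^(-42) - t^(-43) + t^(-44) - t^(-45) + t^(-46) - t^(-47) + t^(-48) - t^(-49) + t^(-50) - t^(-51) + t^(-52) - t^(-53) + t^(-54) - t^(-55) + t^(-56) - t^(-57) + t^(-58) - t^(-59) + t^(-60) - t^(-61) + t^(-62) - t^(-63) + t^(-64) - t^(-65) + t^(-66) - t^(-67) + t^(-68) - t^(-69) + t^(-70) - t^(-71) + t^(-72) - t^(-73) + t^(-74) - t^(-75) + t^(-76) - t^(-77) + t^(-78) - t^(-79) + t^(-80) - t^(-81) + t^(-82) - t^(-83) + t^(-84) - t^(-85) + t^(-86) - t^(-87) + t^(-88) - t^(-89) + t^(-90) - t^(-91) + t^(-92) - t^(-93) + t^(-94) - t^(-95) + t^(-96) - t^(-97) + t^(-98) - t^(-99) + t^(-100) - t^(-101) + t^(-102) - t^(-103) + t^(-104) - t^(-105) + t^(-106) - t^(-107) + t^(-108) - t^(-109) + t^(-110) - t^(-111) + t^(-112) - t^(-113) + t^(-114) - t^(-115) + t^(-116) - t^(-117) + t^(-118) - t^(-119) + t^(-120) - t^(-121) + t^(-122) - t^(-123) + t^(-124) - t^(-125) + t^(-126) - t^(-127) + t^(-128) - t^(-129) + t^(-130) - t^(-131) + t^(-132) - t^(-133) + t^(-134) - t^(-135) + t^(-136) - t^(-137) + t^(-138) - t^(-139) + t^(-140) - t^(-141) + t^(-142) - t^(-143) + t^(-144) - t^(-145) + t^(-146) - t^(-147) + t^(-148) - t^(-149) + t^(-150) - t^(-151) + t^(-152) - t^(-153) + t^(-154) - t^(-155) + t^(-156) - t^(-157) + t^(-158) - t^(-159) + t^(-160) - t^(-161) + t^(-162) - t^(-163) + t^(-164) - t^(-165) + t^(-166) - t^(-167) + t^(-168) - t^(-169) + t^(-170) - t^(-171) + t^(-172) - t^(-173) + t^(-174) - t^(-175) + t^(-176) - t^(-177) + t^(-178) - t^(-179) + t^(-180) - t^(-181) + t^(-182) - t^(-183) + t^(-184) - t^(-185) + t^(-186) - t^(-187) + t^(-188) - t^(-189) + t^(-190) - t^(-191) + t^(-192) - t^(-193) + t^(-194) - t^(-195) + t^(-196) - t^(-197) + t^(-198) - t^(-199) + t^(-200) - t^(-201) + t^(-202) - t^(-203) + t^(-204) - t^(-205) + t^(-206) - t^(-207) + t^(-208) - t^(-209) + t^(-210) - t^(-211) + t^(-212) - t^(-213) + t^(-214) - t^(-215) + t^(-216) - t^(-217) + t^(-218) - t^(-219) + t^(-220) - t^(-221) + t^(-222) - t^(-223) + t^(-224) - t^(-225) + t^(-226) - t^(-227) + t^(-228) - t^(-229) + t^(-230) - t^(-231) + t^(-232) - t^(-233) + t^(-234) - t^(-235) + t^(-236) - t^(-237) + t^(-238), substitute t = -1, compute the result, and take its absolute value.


Step 1: The polynomial has 477 terms with alternating signs, exponents from 238 down to -238.
Step 2: Substitute t = -1. The i-th term has coefficient (-1)^i and exponent (m-i),
  so its value is (-1)^i * (-1)^(m-i) = (-1)^m = 1 for every i.
Step 3: All 477 terms equal 1, so Delta(-1) = 477 * (1) = 477
Step 4: |Delta(-1)| = 477

477


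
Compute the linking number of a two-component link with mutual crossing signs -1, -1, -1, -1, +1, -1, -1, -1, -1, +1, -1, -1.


Step 1: Count positive crossings: 2
Step 2: Count negative crossings: 10
Step 3: Sum of signs = 2 - 10 = -8
Step 4: Linking number = sum/2 = -8/2 = -4

-4


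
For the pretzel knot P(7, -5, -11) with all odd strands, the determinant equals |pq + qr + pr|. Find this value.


Step 1: Compute pq + qr + pr.
pq = 7*(-5) = -35
qr = (-5)*(-11) = 55
pr = 7*(-11) = -77
pq + qr + pr = -35 + 55 + (-77) = -57
Step 2: Take absolute value.
det(P(7,-5,-11)) = |-57| = 57

57


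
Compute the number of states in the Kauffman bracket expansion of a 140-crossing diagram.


Each crossing contributes 2 choices (A-smoothing or B-smoothing).
Total states = 2^140 = 1393796574908163946345982392040522594123776

1393796574908163946345982392040522594123776


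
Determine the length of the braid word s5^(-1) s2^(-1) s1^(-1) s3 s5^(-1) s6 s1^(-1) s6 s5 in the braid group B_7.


The word length counts the number of generators (including inverses).
Listing each generator: s5^(-1), s2^(-1), s1^(-1), s3, s5^(-1), s6, s1^(-1), s6, s5
There are 9 generators in this braid word.

9


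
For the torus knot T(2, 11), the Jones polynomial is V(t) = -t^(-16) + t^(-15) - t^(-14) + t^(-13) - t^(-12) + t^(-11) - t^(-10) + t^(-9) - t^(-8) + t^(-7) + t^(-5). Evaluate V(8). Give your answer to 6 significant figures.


Substituting t = 8 into V(t) = -t^(-16) + t^(-15) - t^(-14) + t^(-13) - t^(-12) + t^(-11) - t^(-10) + t^(-9) - t^(-8) + t^(-7) + t^(-5):
  (-)t^(-16) = -3.55271e-15
  (+)t^(-15) = 2.84217e-14
  (-)t^(-14) = -2.27374e-13
  (+)t^(-13) = 1.81899e-12
  (-)t^(-12) = -1.45519e-11
  (+)t^(-11) = 1.16415e-10
  (-)t^(-10) = -9.31323e-10
  (+)t^(-9) = 7.45058e-09
  (-)t^(-8) = -5.96046e-08
  (+)t^(-7) = 4.76837e-07
  (+)t^(-5) = 3.05176e-05
Sum = (-3.55271e-15) + (2.84217e-14) + (-2.27374e-13) + (1.81899e-12) + (-1.45519e-11) + (1.16415e-10) + (-9.31323e-10) + (7.45058e-09) + (-5.96046e-08) + (4.76837e-07) + (3.05176e-05)
= 3.094143338e-05
Rounded to 6 significant figures: 3.09414e-05

3.09414e-05


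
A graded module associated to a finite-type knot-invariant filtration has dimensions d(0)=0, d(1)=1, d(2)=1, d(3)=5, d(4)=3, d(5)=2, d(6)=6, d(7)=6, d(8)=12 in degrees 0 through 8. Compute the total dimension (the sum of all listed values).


Total dimension = d(0) + d(1) + ... + d(8)
= 0 + 1 + 1 + 5 + 3 + 2 + 6 + 6 + 12
= 36

36


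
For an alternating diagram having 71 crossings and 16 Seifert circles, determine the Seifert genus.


For alternating knots, g = (c - s + 1)/2.
= (71 - 16 + 1)/2
= 56/2 = 28

28


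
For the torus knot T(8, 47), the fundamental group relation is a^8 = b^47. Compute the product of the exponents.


The relation is a^8 = b^47.
Product of exponents = 8 * 47
= 376

376


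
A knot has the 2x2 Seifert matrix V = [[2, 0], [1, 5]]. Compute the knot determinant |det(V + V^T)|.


Step 1: Form V + V^T where V = [[2, 0], [1, 5]]
  V^T = [[2, 1], [0, 5]]
  V + V^T = [[4, 1], [1, 10]]
Step 2: det(V + V^T) = 4*10 - 1*1
  = 40 - 1 = 39
Step 3: Knot determinant = |det(V + V^T)| = |39| = 39

39


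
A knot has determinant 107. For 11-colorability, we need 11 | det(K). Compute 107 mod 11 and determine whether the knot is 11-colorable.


Step 1: A knot is p-colorable if and only if p divides its determinant.
Step 2: Compute 107 mod 11.
107 = 9 * 11 + 8
Step 3: 107 mod 11 = 8
Step 4: The knot is 11-colorable: no

8


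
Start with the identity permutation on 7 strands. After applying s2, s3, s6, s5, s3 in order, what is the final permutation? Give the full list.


Starting with identity [1, 2, 3, 4, 5, 6, 7].
Apply generators in sequence:
  After s2: [1, 3, 2, 4, 5, 6, 7]
  After s3: [1, 3, 4, 2, 5, 6, 7]
  After s6: [1, 3, 4, 2, 5, 7, 6]
  After s5: [1, 3, 4, 2, 7, 5, 6]
  After s3: [1, 3, 2, 4, 7, 5, 6]
Final permutation: [1, 3, 2, 4, 7, 5, 6]

[1, 3, 2, 4, 7, 5, 6]


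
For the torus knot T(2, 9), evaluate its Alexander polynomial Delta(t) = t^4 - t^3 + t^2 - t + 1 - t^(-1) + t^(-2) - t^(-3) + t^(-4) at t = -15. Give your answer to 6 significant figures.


Substituting t = -15 into Delta(t) = t^4 - t^3 + t^2 - t + 1 - t^(-1) + t^(-2) - t^(-3) + t^(-4):
Term values: (50625) + (3375) + (225) + (15) + (1) + (0.0666667) + (0.00444444) + (0.000296296) + (1.97531e-05)
Sum = 54241.07143
Rounded to 6 significant figures: 54241.1

54241.1


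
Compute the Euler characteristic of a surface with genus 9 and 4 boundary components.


chi = 2 - 2g - b
= 2 - 2*9 - 4
= 2 - 18 - 4 = -20

-20


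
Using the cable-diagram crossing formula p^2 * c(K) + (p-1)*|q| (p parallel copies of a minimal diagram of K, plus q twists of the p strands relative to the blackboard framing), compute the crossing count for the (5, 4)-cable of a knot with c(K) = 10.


Step 1: Each of the c(K) crossings of the companion diagram becomes p*p = p^2 crossings among the p parallel strands, and each of the |q| twists s_1 s_2 ... s_(p-1) adds (p-1) crossings.
  Crossings = p^2 * c(K) + (p-1)*|q|
Step 2: = 5^2 * 10 + (5-1)*4
Step 3: = 25*10 + 4*4
Step 4: = 250 + 16 = 266

266


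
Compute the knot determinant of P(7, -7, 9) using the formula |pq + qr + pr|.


Step 1: Compute pq + qr + pr.
pq = 7*(-7) = -49
qr = (-7)*9 = -63
pr = 7*9 = 63
pq + qr + pr = -49 + (-63) + 63 = -49
Step 2: Take absolute value.
det(P(7,-7,9)) = |-49| = 49

49


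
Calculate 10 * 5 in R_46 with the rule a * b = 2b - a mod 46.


10 * 5 = 2*5 - 10 mod 46
= 10 - 10 mod 46
= 0 mod 46 = 0

0
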